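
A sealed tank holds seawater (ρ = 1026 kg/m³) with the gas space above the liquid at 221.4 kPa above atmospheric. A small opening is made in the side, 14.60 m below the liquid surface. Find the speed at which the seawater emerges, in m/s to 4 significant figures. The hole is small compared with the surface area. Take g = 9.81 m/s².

Take point 1 at the surface (v₁ ≈ 0) and point 2 at the hole (at atmospheric pressure). Bernoulli: P₁ + ρg h = P_atm + ½ρv₂².
With P₁ − P_atm = 221400 Pa, v₂ = √(2gh + 2ΔP/ρ) = √(2·9.81·14.60 + 2·221400/1026) = 26.80 m/s.

v ≈ 26.80 m/s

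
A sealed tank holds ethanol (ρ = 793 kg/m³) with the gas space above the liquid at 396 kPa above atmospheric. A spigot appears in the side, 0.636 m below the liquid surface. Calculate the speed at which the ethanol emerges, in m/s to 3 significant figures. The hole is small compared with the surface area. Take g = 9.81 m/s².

31.8 m/s

Take point 1 at the surface (v₁ ≈ 0) and point 2 at the hole (at atmospheric pressure). Bernoulli: P₁ + ρg h = P_atm + ½ρv₂².
With P₁ − P_atm = 396000 Pa, v₂ = √(2gh + 2ΔP/ρ) = √(2·9.81·0.636 + 2·396000/793) = 31.8 m/s.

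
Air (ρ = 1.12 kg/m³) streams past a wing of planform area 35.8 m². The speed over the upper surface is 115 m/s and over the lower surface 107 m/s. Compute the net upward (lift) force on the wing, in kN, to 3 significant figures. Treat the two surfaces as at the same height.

F ≈ 35.6 kN

The faster flow above has the lower pressure; Bernoulli (same height) gives ΔP = ½ρ(v_up² − v_low²).
ΔP = ½·1.12·(115² − 107²) = 995 Pa.
Lift = ΔP · A = 995 × 35.8 = 35600 N.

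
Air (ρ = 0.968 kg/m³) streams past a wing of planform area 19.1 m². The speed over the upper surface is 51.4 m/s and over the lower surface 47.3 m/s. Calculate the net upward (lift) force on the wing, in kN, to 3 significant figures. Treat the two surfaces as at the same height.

The faster flow above has the lower pressure; Bernoulli (same height) gives ΔP = ½ρ(v_up² − v_low²).
ΔP = ½·0.968·(51.4² − 47.3²) = 196 Pa.
Lift = ΔP · A = 196 × 19.1 = 3740 N.

F ≈ 3.74 kN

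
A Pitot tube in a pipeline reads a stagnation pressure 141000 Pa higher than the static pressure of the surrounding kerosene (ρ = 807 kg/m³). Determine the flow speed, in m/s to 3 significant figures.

At the stagnation point the flow is brought to rest, so Bernoulli gives P_stag − P_static = ½ρv².
v = √(2ΔP/ρ) = √(2·141000/807) = 18.7 m/s.

v ≈ 18.7 m/s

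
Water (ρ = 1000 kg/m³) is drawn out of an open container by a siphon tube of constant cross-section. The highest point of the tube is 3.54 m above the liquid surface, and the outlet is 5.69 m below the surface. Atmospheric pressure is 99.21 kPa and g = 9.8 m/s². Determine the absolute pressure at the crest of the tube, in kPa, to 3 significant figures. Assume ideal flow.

P_top ≈ 8.76 kPa

From the surface to the outlet (both open to atmosphere, surface at rest): v = √(2g·h_out) = √(2·9.8·5.69) = 10.6 m/s.
Continuity keeps v the same throughout the tube; from surface to crest, P_atm + 0 = P_top + ½ρv² + ρg·h_top.
P_top = 99210 − ½·1000·10.6² − 1000·9.8·3.54 = 8760 Pa.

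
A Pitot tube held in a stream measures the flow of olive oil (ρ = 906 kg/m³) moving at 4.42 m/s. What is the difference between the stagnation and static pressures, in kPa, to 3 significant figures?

At the stagnation point the flow is brought to rest, so Bernoulli gives P_stag − P_static = ½ρv².
ΔP = ½·906·4.42² = 8850 Pa.

8.85 kPa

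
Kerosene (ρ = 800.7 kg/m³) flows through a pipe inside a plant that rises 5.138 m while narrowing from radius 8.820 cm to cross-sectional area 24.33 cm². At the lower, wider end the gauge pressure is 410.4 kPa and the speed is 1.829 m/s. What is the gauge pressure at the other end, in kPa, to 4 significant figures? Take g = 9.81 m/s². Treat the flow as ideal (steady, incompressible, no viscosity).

P₂ ≈ 236.2 kPa

Continuity gives A₁v₁ = A₂v₂, so v₂ = (244.4 cm²)/(24.33 cm²) × 1.829 m/s = 18.37 m/s.
Applying Bernoulli between the two ends and solving for P₂: P₂ = P₁ + ½ρ(v₁² − v₂²) − ρgΔh.
P₂ = 410400 + ½·800.7·(1.829² − 18.37²) − 800.7·9.81·(+5.138) = 410400 + (-133800) − (40360) = 236200 Pa.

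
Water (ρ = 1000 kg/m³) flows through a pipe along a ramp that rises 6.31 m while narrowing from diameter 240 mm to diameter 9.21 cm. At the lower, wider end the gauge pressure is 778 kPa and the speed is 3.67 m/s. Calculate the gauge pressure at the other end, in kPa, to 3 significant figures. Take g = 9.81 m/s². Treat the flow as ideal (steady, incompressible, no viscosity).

P₂ = 412 kPa

Mass conservation (A₁v₁ = A₂v₂) gives v₂ = 3.67 × 452/66.6 = 24.9 m/s.
Energy conservation along the streamline gives P₂ = P₁ − ½ρ(v₂² − v₁²) − ρg(h₂ − h₁).
P₂ = 778000 + ½·1000·(3.67² − 24.9²) − 1000·9.81·(+6.31) = 778000 + (-304000) − (61900) = 412000 Pa.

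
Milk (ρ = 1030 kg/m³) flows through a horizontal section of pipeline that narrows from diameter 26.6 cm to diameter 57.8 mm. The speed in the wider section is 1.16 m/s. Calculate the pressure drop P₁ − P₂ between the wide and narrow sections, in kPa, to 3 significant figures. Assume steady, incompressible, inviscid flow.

By continuity, v₂ = v₁·A₁/A₂ = 1.16·(556/26.2) = 24.6 m/s.
With no height change, Bernoulli's equation is P₁ + ½ρv₁² = P₂ + ½ρv₂².
P₁ − P₂ = ½·1030·(24.6² − 1.16²) = ½·1030·602 = 310000 Pa.

310 kPa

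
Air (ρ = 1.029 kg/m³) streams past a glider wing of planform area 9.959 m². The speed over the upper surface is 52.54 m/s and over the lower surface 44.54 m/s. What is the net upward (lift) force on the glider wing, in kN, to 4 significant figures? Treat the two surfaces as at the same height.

With equal heights on the two surfaces, Bernoulli gives P_lower − P_upper = ½ρ(v_upper² − v_lower²).
ΔP = ½·1.029·(52.54² − 44.54²) = 399.6 Pa.
Lift = ΔP · A = 399.6 × 9.959 = 3979 N.

F ≈ 3.979 kN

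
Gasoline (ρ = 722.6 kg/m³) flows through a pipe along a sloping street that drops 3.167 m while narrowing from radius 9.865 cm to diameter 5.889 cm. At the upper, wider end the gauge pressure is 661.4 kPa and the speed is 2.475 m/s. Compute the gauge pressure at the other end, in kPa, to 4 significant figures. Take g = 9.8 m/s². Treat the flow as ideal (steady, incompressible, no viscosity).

P₂ ≈ 407.2 kPa

The volume flow rate is constant, so v₂ = (A₁/A₂)v₁ = (305.7/27.24)·2.475 = 27.78 m/s.
Applying Bernoulli between the two ends and solving for P₂: P₂ = P₁ + ½ρ(v₁² − v₂²) − ρgΔh.
P₂ = 661400 + ½·722.6·(2.475² − 27.78²) − 722.6·9.8·(−3.167) = 661400 + (-276600) − (-22430) = 407200 Pa.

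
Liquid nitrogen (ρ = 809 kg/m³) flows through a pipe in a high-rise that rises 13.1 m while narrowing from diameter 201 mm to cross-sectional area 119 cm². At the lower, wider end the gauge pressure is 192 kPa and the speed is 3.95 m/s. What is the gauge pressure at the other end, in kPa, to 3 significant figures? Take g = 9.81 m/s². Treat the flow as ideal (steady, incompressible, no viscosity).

By continuity, v₂ = v₁·A₁/A₂ = 3.95·(317/119) = 10.5 m/s.
Energy conservation along the streamline gives P₂ = P₁ − ½ρ(v₂² − v₁²) − ρg(h₂ − h₁).
P₂ = 192000 + ½·809·(3.95² − 10.5²) − 809·9.81·(+13.1) = 192000 + (-38600) − (104000) = 49500 Pa.

49.5 kPa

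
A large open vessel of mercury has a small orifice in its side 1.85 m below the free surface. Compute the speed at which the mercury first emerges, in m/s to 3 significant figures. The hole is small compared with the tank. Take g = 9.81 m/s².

v = 6.02 m/s

Torricelli's result v = √(2gh) gives v = √(2·9.81·1.85) = 6.02 m/s.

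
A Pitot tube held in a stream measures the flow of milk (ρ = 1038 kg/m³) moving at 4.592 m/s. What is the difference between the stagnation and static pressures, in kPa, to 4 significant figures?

The dynamic pressure equals the rise in static pressure at the stagnation point: ΔP = ½ρv².
ΔP = ½·1038·4.592² = 10940 Pa.

10.94 kPa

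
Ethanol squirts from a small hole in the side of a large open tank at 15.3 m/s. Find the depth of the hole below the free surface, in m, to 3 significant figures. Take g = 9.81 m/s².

11.9 m

Inverting v = √(2gh) gives h = v² / 2g.
h = 15.3²/(2·9.81) = 234/19.62 = 11.9 m.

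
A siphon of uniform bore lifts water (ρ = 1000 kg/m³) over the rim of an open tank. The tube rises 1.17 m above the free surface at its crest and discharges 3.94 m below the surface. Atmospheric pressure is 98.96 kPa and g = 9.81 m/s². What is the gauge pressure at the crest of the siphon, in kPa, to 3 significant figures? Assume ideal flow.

Bernoulli surface→outlet gives ½v² = g·h_out, so v = √(2·9.81·3.94) = 8.79 m/s.
With constant cross-section the crest speed equals v; applying Bernoulli from the surface up to the crest, P_top = P_atm − ½ρv² − ρg·h_top.
P_top = 98960 − ½·1000·8.79² − 1000·9.81·1.17 = 48800 Pa. So P_gauge = P_top − P_atm = -50100 Pa.

-50.1 kPa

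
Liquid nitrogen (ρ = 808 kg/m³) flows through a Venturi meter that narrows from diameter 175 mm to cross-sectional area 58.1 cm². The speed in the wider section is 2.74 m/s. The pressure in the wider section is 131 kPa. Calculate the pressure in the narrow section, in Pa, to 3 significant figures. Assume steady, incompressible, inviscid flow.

82000 Pa

By continuity, v₂ = v₁·A₁/A₂ = 2.74·(241/58.1) = 11.3 m/s.
The pipe is horizontal, so Bernoulli reduces to P₁ + ½ρv₁² = P₂ + ½ρv₂².
P₂ = P₁ − ½ρ(v₂² − v₁²) = 131000 − ½·808·(11.3² − 2.74²) = 131000 − 49000 = 82000 Pa.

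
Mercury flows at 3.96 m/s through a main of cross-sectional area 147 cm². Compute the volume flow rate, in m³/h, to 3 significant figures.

Q = A·v = 0.0147 m² × 3.96 m/s = 0.0582 m³/s.
Converting: 0.0582 m³/s × 3600 = 210 m³/h.

Q = 210 m³/h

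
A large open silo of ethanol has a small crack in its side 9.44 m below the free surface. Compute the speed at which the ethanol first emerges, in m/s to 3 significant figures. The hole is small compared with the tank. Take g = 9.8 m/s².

Torricelli's result v = √(2gh) gives v = √(2·9.8·9.44) = 13.6 m/s.

v ≈ 13.6 m/s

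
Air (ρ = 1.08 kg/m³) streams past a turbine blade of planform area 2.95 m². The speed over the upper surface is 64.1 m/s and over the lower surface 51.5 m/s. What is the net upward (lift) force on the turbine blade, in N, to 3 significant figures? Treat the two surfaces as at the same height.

The faster flow above has the lower pressure; Bernoulli (same height) gives ΔP = ½ρ(v_up² − v_low²).
ΔP = ½·1.08·(64.1² − 51.5²) = 787 Pa.
Lift = ΔP · A = 787 × 2.95 = 2320 N.

2320 N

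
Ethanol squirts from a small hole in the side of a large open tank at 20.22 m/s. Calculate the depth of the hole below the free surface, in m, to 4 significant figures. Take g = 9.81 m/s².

For a small hole in a large open tank, ½v² = gh, giving h = v²/(2g).
h = 20.22²/(2·9.81) = 408.8/19.62 = 20.84 m.

h ≈ 20.84 m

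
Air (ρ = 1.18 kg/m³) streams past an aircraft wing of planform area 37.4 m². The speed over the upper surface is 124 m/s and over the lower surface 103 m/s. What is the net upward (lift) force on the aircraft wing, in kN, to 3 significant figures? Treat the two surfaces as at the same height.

From P + ½ρv² = const at equal height, P_low − P_up = ½ρ(v_up² − v_low²).
ΔP = ½·1.18·(124² − 103²) = 2810 Pa.
Lift = ΔP · A = 2810 × 37.4 = 105000 N.

F ≈ 105 kN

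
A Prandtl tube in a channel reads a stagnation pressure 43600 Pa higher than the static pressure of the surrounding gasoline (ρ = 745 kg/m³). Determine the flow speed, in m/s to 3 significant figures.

At the stagnation point the flow is brought to rest, so Bernoulli gives P_stag − P_static = ½ρv².
v = √(2ΔP/ρ) = √(2·43600/745) = 10.8 m/s.

v ≈ 10.8 m/s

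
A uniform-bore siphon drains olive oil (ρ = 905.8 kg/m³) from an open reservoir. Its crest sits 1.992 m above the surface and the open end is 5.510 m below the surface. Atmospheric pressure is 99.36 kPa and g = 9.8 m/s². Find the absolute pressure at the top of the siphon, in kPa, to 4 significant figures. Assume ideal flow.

Bernoulli surface→outlet gives ½v² = g·h_out, so v = √(2·9.8·5.510) = 10.39 m/s.
Continuity keeps v the same throughout the tube; from surface to crest, P_atm + 0 = P_top + ½ρv² + ρg·h_top.
P_top = 99360 − ½·905.8·10.39² − 905.8·9.8·1.992 = 32770 Pa.

32.77 kPa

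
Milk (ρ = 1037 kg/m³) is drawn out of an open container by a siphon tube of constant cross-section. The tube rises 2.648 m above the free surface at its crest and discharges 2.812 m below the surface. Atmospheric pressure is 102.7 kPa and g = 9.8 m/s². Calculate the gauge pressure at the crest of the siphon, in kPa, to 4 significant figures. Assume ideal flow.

The outlet speed comes from Torricelli: v = √(2g·2.812) = 7.424 m/s.
Continuity keeps v the same throughout the tube; from surface to crest, P_atm + 0 = P_top + ½ρv² + ρg·h_top.
P_top = 102700 − ½·1037·7.424² − 1037·9.8·2.648 = 47210 Pa. So P_gauge = P_top − P_atm = -55490 Pa.

P_gauge ≈ -55.49 kPa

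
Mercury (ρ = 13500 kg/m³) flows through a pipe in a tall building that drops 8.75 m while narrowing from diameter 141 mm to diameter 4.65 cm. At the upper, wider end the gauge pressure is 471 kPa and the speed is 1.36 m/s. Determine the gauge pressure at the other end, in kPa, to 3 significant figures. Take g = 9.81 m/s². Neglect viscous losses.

Continuity gives A₁v₁ = A₂v₂, so v₂ = (156 cm²)/(17.0 cm²) × 1.36 m/s = 12.5 m/s.
Applying Bernoulli between the two ends and solving for P₂: P₂ = P₁ + ½ρ(v₁² − v₂²) − ρgΔh.
P₂ = 471000 + ½·13500·(1.36² − 12.5²) − 13500·9.81·(−8.75) = 471000 + (-1040000) − (-1160000) = 587000 Pa.

P₂ ≈ 587 kPa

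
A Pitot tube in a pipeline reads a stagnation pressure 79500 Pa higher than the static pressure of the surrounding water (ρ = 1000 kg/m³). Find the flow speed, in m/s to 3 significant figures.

v ≈ 12.6 m/s

At the stagnation point the flow is brought to rest, so Bernoulli gives P_stag − P_static = ½ρv².
v = √(2ΔP/ρ) = √(2·79500/1000) = 12.6 m/s.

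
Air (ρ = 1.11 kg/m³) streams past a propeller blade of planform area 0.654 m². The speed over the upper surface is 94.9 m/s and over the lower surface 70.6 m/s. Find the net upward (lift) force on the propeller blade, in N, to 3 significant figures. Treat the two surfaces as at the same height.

F ≈ 1460 N

The faster flow above has the lower pressure; Bernoulli (same height) gives ΔP = ½ρ(v_up² − v_low²).
ΔP = ½·1.11·(94.9² − 70.6²) = 2230 Pa.
Lift = ΔP · A = 2230 × 0.654 = 1460 N.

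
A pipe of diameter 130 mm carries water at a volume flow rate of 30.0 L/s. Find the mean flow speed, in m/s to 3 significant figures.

Q = 30.0 L/s = 0.0300 m³/s.
v = Q/A = 0.0300 / 0.0133 = 2.26 m/s.

2.26 m/s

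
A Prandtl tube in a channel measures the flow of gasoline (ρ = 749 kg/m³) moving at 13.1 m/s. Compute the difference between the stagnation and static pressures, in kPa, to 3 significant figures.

ΔP ≈ 64.3 kPa

The dynamic pressure equals the rise in static pressure at the stagnation point: ΔP = ½ρv².
ΔP = ½·749·13.1² = 64300 Pa.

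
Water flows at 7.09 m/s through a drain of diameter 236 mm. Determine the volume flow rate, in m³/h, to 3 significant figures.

Q = 1120 m³/h

Q = A·v = 0.0437 m² × 7.09 m/s = 0.310 m³/s.
Converting: 0.310 m³/s × 3600 = 1120 m³/h.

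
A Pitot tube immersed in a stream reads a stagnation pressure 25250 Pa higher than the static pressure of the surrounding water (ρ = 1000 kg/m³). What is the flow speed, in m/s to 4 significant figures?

v ≈ 7.106 m/s

The dynamic pressure equals the rise in static pressure at the stagnation point: ΔP = ½ρv².
v = √(2ΔP/ρ) = √(2·25250/1000) = 7.106 m/s.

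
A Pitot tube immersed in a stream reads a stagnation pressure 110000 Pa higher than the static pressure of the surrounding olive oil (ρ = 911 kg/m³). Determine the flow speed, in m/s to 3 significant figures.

The dynamic pressure equals the rise in static pressure at the stagnation point: ΔP = ½ρv².
v = √(2ΔP/ρ) = √(2·110000/911) = 15.5 m/s.

v ≈ 15.5 m/s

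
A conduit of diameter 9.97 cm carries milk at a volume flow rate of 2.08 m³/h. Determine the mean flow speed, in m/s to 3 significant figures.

v = 0.0740 m/s

Q = 2.08 m³/h = 0.000578 m³/s.
v = Q/A = 0.000578 / 0.00781 = 0.0740 m/s.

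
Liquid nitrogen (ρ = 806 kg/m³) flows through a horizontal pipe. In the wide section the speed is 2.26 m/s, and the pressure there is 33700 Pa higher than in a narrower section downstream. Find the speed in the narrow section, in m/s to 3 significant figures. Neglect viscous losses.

v₂ ≈ 9.42 m/s

Along the level pipe P + ½ρv² is conserved, hence v₂² = v₁² + 2(P₁ − P₂)/ρ.
v₂ = √(2.26² + 2·33700/806) = √(5.11 + 83.6) = 9.42 m/s.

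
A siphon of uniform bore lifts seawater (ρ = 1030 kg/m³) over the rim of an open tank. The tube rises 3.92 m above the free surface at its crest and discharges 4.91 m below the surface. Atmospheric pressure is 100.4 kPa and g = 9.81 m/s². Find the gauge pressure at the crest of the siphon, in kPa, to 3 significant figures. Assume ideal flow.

Bernoulli surface→outlet gives ½v² = g·h_out, so v = √(2·9.81·4.91) = 9.81 m/s.
With constant cross-section the crest speed equals v; applying Bernoulli from the surface up to the crest, P_top = P_atm − ½ρv² − ρg·h_top.
P_top = 100400 − ½·1030·9.81² − 1030·9.81·3.92 = 11200 Pa. So P_gauge = P_top − P_atm = -89200 Pa.

P_gauge ≈ -89.2 kPa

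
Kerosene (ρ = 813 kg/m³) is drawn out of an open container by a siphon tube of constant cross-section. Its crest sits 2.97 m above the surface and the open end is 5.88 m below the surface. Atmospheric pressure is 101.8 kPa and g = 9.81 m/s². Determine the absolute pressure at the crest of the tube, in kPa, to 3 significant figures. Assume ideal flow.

Bernoulli surface→outlet gives ½v² = g·h_out, so v = √(2·9.81·5.88) = 10.7 m/s.
Continuity keeps v the same throughout the tube; from surface to crest, P_atm + 0 = P_top + ½ρv² + ρg·h_top.
P_top = 101800 − ½·813·10.7² − 813·9.81·2.97 = 31200 Pa.

31.2 kPa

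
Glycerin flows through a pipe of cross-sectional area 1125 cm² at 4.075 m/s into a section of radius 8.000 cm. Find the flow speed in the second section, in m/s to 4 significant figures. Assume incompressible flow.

Continuity gives A₁v₁ = A₂v₂, so v₂ = (1125 cm²)/(201.1 cm²) × 4.075 m/s = 22.80 m/s.

22.80 m/s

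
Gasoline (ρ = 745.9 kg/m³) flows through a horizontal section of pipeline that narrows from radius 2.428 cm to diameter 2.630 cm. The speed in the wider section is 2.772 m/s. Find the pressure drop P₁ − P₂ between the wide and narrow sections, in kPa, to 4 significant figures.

Continuity gives A₁v₁ = A₂v₂, so v₂ = (18.52 cm²)/(5.433 cm²) × 2.772 m/s = 9.450 m/s.
With no height change, Bernoulli's equation is P₁ + ½ρv₁² = P₂ + ½ρv₂².
P₁ − P₂ = ½·745.9·(9.450² − 2.772²) = ½·745.9·81.62 = 30440 Pa.

30.44 kPa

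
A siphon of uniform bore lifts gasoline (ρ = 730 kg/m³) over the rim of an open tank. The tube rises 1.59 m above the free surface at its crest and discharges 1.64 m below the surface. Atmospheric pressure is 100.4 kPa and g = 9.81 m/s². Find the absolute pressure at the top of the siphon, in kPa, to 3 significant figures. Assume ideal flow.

From the surface to the outlet (both open to atmosphere, surface at rest): v = √(2g·h_out) = √(2·9.81·1.64) = 5.67 m/s.
The bore is uniform, so the speed at the crest is the same v. Bernoulli surface→crest: P_atm = P_top + ½ρv² + ρg·h_top.
P_top = 100400 − ½·730·5.67² − 730·9.81·1.59 = 77300 Pa.

P_top ≈ 77.3 kPa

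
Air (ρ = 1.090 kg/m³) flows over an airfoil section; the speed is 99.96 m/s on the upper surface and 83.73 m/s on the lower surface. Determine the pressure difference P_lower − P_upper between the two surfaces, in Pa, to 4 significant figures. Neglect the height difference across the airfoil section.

ΔP = 1625 Pa

The pressure is lower where the speed is higher: ΔP = ½ρ(v_up² − v_low²).
ΔP = ½·1.090·(99.96² − 83.73²) = 1625 Pa.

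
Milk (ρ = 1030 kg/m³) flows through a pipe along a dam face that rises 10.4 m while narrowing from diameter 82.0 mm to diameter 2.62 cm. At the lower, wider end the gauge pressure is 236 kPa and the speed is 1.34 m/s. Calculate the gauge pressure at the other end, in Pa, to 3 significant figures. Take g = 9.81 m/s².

Continuity gives A₁v₁ = A₂v₂, so v₂ = (52.8 cm²)/(5.39 cm²) × 1.34 m/s = 13.1 m/s.
Energy conservation along the streamline gives P₂ = P₁ − ½ρ(v₂² − v₁²) − ρg(h₂ − h₁).
P₂ = 236000 + ½·1030·(1.34² − 13.1²) − 1030·9.81·(+10.4) = 236000 + (-87800) − (105000) = 43100 Pa.

P₂ ≈ 43100 Pa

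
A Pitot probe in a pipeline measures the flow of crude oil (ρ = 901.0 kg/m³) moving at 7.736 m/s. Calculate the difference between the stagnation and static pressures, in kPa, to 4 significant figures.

At the stagnation point the flow is brought to rest, so Bernoulli gives P_stag − P_static = ½ρv².
ΔP = ½·901.0·7.736² = 26960 Pa.

ΔP = 26.96 kPa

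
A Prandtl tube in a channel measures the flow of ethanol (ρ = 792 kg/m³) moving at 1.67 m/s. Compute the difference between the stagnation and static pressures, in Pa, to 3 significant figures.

The dynamic pressure equals the rise in static pressure at the stagnation point: ΔP = ½ρv².
ΔP = ½·792·1.67² = 1100 Pa.

1100 Pa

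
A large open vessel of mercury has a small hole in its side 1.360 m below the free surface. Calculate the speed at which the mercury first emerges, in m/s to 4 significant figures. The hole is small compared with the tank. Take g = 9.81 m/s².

v ≈ 5.166 m/s

With the surface at rest and both surface and jet at atmospheric pressure, Bernoulli gives ρg h = ½ρv², so v = √(2gh) = √(2·9.81·1.360) = 5.166 m/s.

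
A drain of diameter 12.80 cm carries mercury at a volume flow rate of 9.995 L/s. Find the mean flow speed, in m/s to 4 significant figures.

v = 0.7767 m/s

Q = 9.995 L/s = 0.009995 m³/s.
v = Q/A = 0.009995 / 0.01287 = 0.7767 m/s.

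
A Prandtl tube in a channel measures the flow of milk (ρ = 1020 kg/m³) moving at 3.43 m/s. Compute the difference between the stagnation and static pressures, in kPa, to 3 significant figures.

ΔP ≈ 6.00 kPa

At the stagnation point the flow is brought to rest, so Bernoulli gives P_stag − P_static = ½ρv².
ΔP = ½·1020·3.43² = 6000 Pa.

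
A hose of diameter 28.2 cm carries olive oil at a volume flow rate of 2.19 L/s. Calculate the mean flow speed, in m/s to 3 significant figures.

v ≈ 0.0351 m/s

Q = 2.19 L/s = 0.00219 m³/s.
v = Q/A = 0.00219 / 0.0625 = 0.0351 m/s.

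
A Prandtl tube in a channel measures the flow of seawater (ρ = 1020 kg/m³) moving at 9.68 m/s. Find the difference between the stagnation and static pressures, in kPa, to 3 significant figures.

47.8 kPa

Bernoulli between the free stream and the stagnation point: ½ρv² = P_stag − P_static.
ΔP = ½·1020·9.68² = 47800 Pa.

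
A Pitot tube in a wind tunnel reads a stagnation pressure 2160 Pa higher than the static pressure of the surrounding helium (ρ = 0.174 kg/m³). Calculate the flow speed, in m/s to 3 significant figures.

v = 158 m/s

At the stagnation point the flow is brought to rest, so Bernoulli gives P_stag − P_static = ½ρv².
v = √(2ΔP/ρ) = √(2·2160/0.174) = 158 m/s.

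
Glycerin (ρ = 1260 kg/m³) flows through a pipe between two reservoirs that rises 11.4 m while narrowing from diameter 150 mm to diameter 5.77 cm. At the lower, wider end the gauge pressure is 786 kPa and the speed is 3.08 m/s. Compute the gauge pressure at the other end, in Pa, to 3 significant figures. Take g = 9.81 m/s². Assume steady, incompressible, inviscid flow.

Mass conservation (A₁v₁ = A₂v₂) gives v₂ = 3.08 × 177/26.1 = 20.8 m/s.
Energy conservation along the streamline gives P₂ = P₁ − ½ρ(v₂² − v₁²) − ρg(h₂ − h₁).
P₂ = 786000 + ½·1260·(3.08² − 20.8²) − 1260·9.81·(+11.4) = 786000 + (-267000) − (141000) = 378000 Pa.

P₂ ≈ 378000 Pa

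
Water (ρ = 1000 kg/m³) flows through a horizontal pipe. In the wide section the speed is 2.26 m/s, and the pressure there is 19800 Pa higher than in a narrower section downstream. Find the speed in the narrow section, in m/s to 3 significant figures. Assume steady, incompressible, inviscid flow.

v₂ = 6.69 m/s

With h₁ = h₂, rearranging Bernoulli gives v₂ = √(v₁² + 2ΔP/ρ).
v₂ = √(2.26² + 2·19800/1000) = √(5.11 + 39.6) = 6.69 m/s.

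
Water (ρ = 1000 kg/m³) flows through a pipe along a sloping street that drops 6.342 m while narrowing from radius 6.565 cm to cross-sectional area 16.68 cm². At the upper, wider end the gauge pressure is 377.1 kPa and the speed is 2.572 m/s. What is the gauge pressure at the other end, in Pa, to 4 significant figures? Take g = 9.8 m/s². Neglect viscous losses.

224600 Pa

Mass conservation (A₁v₁ = A₂v₂) gives v₂ = 2.572 × 135.4/16.68 = 20.88 m/s.
Energy conservation along the streamline gives P₂ = P₁ − ½ρ(v₂² − v₁²) − ρg(h₂ − h₁).
P₂ = 377100 + ½·1000·(2.572² − 20.88²) − 1000·9.8·(−6.342) = 377100 + (-214600) − (-62150) = 224600 Pa.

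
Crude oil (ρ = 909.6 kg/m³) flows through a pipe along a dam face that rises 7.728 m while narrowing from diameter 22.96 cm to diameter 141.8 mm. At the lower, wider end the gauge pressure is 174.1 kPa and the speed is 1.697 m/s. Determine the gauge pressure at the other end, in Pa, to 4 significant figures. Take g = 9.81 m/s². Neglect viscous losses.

The volume flow rate is constant, so v₂ = (A₁/A₂)v₁ = (414.0/157.9)·1.697 = 4.449 m/s.
Applying Bernoulli between the two ends and solving for P₂: P₂ = P₁ + ½ρ(v₁² − v₂²) − ρgΔh.
P₂ = 174100 + ½·909.6·(1.697² − 4.449²) − 909.6·9.81·(+7.728) = 174100 + (-7693) − (68960) = 97450 Pa.

97450 Pa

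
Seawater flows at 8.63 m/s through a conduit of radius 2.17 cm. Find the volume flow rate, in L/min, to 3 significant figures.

Q = 766 L/min

Q = A·v = 0.00148 m² × 8.63 m/s = 0.0128 m³/s.
Converting: 0.0128 m³/s × 60000 = 766 L/min.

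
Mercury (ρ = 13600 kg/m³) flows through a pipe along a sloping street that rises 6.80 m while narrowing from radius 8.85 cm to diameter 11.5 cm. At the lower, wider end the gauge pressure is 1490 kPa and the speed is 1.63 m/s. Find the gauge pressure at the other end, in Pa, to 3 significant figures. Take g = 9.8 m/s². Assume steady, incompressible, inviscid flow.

P₂ = 500000 Pa

Mass conservation (A₁v₁ = A₂v₂) gives v₂ = 1.63 × 246/104 = 3.86 m/s.
Energy conservation along the streamline gives P₂ = P₁ − ½ρ(v₂² − v₁²) − ρg(h₂ − h₁).
P₂ = 1490000 + ½·13600·(1.63² − 3.86²) − 13600·9.8·(+6.80) = 1490000 + (-83300) − (906000) = 500000 Pa.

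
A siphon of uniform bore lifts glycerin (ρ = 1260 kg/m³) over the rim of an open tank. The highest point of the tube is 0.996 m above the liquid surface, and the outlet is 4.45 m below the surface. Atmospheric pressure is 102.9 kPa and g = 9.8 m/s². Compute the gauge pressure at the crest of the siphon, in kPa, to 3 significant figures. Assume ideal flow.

P_gauge ≈ -67.2 kPa

The outlet speed comes from Torricelli: v = √(2g·4.45) = 9.34 m/s.
Continuity keeps v the same throughout the tube; from surface to crest, P_atm + 0 = P_top + ½ρv² + ρg·h_top.
P_top = 102900 − ½·1260·9.34² − 1260·9.8·0.996 = 35700 Pa. So P_gauge = P_top − P_atm = -67200 Pa.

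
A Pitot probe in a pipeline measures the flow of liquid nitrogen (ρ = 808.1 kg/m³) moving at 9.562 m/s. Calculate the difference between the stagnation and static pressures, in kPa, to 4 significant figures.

Bernoulli between the free stream and the stagnation point: ½ρv² = P_stag − P_static.
ΔP = ½·808.1·9.562² = 36940 Pa.

ΔP ≈ 36.94 kPa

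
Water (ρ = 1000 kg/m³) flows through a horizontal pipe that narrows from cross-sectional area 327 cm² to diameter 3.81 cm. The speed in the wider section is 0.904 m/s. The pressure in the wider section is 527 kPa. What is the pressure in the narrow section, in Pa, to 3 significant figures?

Continuity gives A₁v₁ = A₂v₂, so v₂ = (327 cm²)/(11.4 cm²) × 0.904 m/s = 25.9 m/s.
Bernoulli (h₁ = h₂): P₁ − P₂ = ½ρ(v₂² − v₁²).
P₂ = P₁ − ½ρ(v₂² − v₁²) = 527000 − ½·1000·(25.9² − 0.904²) = 527000 − 336000 = 191000 Pa.

P₂ = 191000 Pa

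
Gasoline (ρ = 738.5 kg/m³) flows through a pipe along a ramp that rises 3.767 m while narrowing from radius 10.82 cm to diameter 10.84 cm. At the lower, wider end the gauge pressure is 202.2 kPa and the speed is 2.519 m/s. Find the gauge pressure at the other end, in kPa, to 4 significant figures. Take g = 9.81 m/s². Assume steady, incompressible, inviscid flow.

Continuity gives A₁v₁ = A₂v₂, so v₂ = (367.8 cm²)/(92.29 cm²) × 2.519 m/s = 10.04 m/s.
Energy conservation along the streamline gives P₂ = P₁ − ½ρ(v₂² − v₁²) − ρg(h₂ − h₁).
P₂ = 202200 + ½·738.5·(2.519² − 10.04²) − 738.5·9.81·(+3.767) = 202200 + (-34870) − (27290) = 140000 Pa.

P₂ = 140.0 kPa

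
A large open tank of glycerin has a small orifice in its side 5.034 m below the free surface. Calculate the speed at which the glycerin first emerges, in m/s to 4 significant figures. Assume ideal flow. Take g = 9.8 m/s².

Bernoulli from surface to hole (P equal, v_surface ≈ 0): v = √(2gh) = √(2×9.8×5.034) = 9.933 m/s.

9.933 m/s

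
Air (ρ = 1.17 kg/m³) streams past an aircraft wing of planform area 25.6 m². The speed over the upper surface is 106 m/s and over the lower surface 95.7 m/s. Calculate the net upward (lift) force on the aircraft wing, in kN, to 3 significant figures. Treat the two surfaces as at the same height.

F ≈ 31.1 kN

With equal heights on the two surfaces, Bernoulli gives P_lower − P_upper = ½ρ(v_upper² − v_lower²).
ΔP = ½·1.17·(106² − 95.7²) = 1220 Pa.
Lift = ΔP · A = 1220 × 25.6 = 31100 N.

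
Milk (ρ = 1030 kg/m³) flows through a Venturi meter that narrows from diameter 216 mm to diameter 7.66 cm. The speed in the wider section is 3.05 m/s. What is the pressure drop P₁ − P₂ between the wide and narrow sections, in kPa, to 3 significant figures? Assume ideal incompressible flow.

298 kPa

The volume flow rate is constant, so v₂ = (A₁/A₂)v₁ = (366/46.1)·3.05 = 24.3 m/s.
The pipe is horizontal, so Bernoulli reduces to P₁ + ½ρv₁² = P₂ + ½ρv₂².
P₁ − P₂ = ½·1030·(24.3² − 3.05²) = ½·1030·579 = 298000 Pa.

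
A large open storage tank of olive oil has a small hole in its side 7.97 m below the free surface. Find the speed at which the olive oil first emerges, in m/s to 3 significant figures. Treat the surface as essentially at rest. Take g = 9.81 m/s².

The surface is effectively still and both ends are open, so ½v² = gh and v = √(2·9.81·7.97) = 12.5 m/s.

v ≈ 12.5 m/s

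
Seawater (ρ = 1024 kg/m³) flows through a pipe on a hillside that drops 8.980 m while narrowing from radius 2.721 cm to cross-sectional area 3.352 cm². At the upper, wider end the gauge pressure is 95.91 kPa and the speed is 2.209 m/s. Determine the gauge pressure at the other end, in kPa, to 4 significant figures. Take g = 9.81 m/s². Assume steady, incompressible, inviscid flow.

Mass conservation (A₁v₁ = A₂v₂) gives v₂ = 2.209 × 23.26/3.352 = 15.33 m/s.
Bernoulli: P₁ + ½ρv₁² + ρg h₁ = P₂ + ½ρv₂² + ρg h₂, so P₂ = P₁ + ½ρ(v₁² − v₂²) − ρg(h₂ − h₁).
P₂ = 95910 + ½·1024·(2.209² − 15.33²) − 1024·9.81·(−8.980) = 95910 + (-117800) − (-90210) = 68320 Pa.

P₂ ≈ 68.32 kPa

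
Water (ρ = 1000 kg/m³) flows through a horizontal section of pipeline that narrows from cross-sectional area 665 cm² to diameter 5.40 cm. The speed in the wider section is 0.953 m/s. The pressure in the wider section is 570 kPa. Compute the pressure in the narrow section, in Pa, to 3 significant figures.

By continuity, v₂ = v₁·A₁/A₂ = 0.953·(665/22.9) = 27.7 m/s.
The pipe is horizontal, so Bernoulli reduces to P₁ + ½ρv₁² = P₂ + ½ρv₂².
P₂ = P₁ − ½ρ(v₂² − v₁²) = 570000 − ½·1000·(27.7² − 0.953²) = 570000 − 382000 = 188000 Pa.

P₂ = 188000 Pa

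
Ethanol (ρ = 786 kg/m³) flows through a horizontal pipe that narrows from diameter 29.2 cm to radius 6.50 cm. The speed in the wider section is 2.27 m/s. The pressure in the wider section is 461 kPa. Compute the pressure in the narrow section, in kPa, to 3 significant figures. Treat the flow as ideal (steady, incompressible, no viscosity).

Mass conservation (A₁v₁ = A₂v₂) gives v₂ = 2.27 × 670/133 = 11.5 m/s.
The pipe is horizontal, so Bernoulli reduces to P₁ + ½ρv₁² = P₂ + ½ρv₂².
P₂ = P₁ − ½ρ(v₂² − v₁²) = 461000 − ½·786·(11.5² − 2.27²) = 461000 − 49500 = 411000 Pa.

P₂ ≈ 411 kPa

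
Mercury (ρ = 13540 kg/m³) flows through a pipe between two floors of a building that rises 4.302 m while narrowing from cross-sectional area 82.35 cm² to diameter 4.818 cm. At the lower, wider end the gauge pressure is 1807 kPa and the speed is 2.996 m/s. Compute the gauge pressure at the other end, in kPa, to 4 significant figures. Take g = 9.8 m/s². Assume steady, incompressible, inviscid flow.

P₂ = 57.12 kPa

Continuity gives A₁v₁ = A₂v₂, so v₂ = (82.35 cm²)/(18.23 cm²) × 2.996 m/s = 13.53 m/s.
Bernoulli: P₁ + ½ρv₁² + ρg h₁ = P₂ + ½ρv₂² + ρg h₂, so P₂ = P₁ + ½ρ(v₁² − v₂²) − ρg(h₂ − h₁).
P₂ = 1807000 + ½·13540·(2.996² − 13.53²) − 13540·9.8·(+4.302) = 1807000 + (-1179000) − (570800) = 57120 Pa.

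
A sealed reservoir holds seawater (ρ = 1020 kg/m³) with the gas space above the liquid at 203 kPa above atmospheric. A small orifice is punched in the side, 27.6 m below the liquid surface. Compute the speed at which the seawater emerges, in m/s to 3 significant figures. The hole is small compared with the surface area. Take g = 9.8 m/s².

Take point 1 at the surface (v₁ ≈ 0) and point 2 at the hole (at atmospheric pressure). Bernoulli: P₁ + ρg h = P_atm + ½ρv₂².
With P₁ − P_atm = 203000 Pa, v₂ = √(2gh + 2ΔP/ρ) = √(2·9.8·27.6 + 2·203000/1020) = 30.6 m/s.

v ≈ 30.6 m/s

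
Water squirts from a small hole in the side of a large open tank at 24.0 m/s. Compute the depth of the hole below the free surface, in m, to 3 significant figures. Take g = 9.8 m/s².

Inverting v = √(2gh) gives h = v² / 2g.
h = 24.0²/(2·9.8) = 576/19.60 = 29.4 m.

29.4 m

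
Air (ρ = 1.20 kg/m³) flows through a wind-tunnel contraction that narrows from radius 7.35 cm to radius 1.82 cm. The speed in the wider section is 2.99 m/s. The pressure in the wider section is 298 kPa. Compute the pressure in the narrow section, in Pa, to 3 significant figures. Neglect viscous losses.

By continuity, v₂ = v₁·A₁/A₂ = 2.99·(170/10.4) = 48.8 m/s.
Bernoulli (h₁ = h₂): P₁ − P₂ = ½ρ(v₂² − v₁²).
P₂ = P₁ − ½ρ(v₂² − v₁²) = 298000 − ½·1.20·(48.8² − 2.99²) = 298000 − 1420 = 297000 Pa.

297000 Pa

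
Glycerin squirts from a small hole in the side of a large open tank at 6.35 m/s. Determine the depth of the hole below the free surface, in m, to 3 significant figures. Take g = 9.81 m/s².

For a small hole in a large open tank, ½v² = gh, giving h = v²/(2g).
h = 6.35²/(2·9.81) = 40.3/19.62 = 2.06 m.

h ≈ 2.06 m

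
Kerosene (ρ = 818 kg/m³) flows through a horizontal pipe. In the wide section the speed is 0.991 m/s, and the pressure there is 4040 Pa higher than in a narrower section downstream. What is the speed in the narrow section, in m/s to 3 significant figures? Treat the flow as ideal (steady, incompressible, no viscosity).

Along the level pipe P + ½ρv² is conserved, hence v₂² = v₁² + 2(P₁ − P₂)/ρ.
v₂ = √(0.991² + 2·4040/818) = √(0.982 + 9.88) = 3.30 m/s.

v₂ = 3.30 m/s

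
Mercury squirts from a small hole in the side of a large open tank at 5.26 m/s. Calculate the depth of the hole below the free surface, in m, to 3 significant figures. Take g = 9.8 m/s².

For a small hole in a large open tank, ½v² = gh, giving h = v²/(2g).
h = 5.26²/(2·9.8) = 27.7/19.60 = 1.41 m.

h ≈ 1.41 m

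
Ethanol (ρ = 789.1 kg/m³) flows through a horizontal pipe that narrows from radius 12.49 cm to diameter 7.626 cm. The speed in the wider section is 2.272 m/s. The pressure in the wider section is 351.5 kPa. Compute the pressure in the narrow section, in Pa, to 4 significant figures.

Continuity gives A₁v₁ = A₂v₂, so v₂ = (490.1 cm²)/(45.68 cm²) × 2.272 m/s = 24.38 m/s.
The pipe is horizontal, so Bernoulli reduces to P₁ + ½ρv₁² = P₂ + ½ρv₂².
P₂ = P₁ − ½ρ(v₂² − v₁²) = 351500 − ½·789.1·(24.38² − 2.272²) = 351500 − 232400 = 119100 Pa.

P₂ ≈ 119100 Pa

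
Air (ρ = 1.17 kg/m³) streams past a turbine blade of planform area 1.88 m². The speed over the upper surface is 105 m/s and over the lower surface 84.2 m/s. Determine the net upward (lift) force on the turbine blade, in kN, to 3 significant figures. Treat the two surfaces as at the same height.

With equal heights on the two surfaces, Bernoulli gives P_lower − P_upper = ½ρ(v_upper² − v_lower²).
ΔP = ½·1.17·(105² − 84.2²) = 2300 Pa.
Lift = ΔP · A = 2300 × 1.88 = 4330 N.

4.33 kN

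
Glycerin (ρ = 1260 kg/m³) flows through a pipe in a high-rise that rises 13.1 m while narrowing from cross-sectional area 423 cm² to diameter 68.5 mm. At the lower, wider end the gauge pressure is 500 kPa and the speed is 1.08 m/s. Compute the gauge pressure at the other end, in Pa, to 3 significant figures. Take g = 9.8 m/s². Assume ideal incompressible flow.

Continuity gives A₁v₁ = A₂v₂, so v₂ = (423 cm²)/(36.9 cm²) × 1.08 m/s = 12.4 m/s.
Energy conservation along the streamline gives P₂ = P₁ − ½ρ(v₂² − v₁²) − ρg(h₂ − h₁).
P₂ = 500000 + ½·1260·(1.08² − 12.4²) − 1260·9.8·(+13.1) = 500000 + (-96100) − (162000) = 242000 Pa.

P₂ ≈ 242000 Pa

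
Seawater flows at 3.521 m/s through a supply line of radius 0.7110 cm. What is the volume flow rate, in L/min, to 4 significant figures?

Q = A·v = 0.0001588 m² × 3.521 m/s = 0.0005592 m³/s.
Converting: 0.0005592 m³/s × 60000 = 33.55 L/min.

Q ≈ 33.55 L/min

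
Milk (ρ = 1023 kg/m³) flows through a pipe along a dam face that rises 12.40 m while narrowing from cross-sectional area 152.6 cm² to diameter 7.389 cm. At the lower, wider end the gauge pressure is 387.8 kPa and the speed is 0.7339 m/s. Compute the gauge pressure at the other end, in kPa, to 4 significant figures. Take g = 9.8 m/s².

Mass conservation (A₁v₁ = A₂v₂) gives v₂ = 0.7339 × 152.6/42.88 = 2.612 m/s.
Bernoulli: P₁ + ½ρv₁² + ρg h₁ = P₂ + ½ρv₂² + ρg h₂, so P₂ = P₁ + ½ρ(v₁² − v₂²) − ρg(h₂ − h₁).
P₂ = 387800 + ½·1023·(0.7339² − 2.612²) − 1023·9.8·(+12.40) = 387800 + (-3214) − (124300) = 260300 Pa.

P₂ = 260.3 kPa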